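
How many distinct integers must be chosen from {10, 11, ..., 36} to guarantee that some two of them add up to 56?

20

Two chosen integers sum to 56 exactly when both halves of some pair {x, 56−x} with 20 ≤ x ≤ 56−x ≤ 36 are chosen — 8 such pairs.
The remaining 11 elements (those with no distinct partner in range) can never complete a 56-sum, so the worst case takes all of them and one from each pair: 11 + 8 = 19.
By the pigeonhole principle, the 20th integer has to be the second member of some pair, so 19 + 1 = 20.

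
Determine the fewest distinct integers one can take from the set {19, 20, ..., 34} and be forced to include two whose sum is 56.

11

Two chosen integers sum to 56 exactly when both halves of some pair {x, 56−x} with 22 ≤ x ≤ 56−x ≤ 34 are chosen — 6 such pairs.
The remaining 4 elements (those with no distinct partner in range) can never complete a 56-sum, so the worst case takes all of them and one from each pair: 4 + 6 = 10.
By the pigeonhole principle, the 11th integer has to be the second member of some pair, so 10 + 1 = 11.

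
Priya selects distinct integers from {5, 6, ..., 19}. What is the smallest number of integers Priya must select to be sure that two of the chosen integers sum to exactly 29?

Group the elements by complementary pair {x, 29−x}: {10,19}, {11,18}, {12,17}, …, giving 5 two-element pairs and 5 integers whose partner 29−x falls outside [5,19].
Treating each of those 10 groups as a pigeonhole, one can pick one integer per group — 10 integers — with no two summing to 29.
The 11th integer lands in an occupied pair, forcing a sum of 29.

11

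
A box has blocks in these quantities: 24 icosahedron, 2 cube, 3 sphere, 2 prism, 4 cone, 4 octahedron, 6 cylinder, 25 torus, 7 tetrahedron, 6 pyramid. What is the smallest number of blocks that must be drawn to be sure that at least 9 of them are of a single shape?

An adversary could hand out at most 8 blocks per shape (8 shapes run out sooner): 8 + 2 + 3 + 2 + 4 + 4 + 6 + 8 + 7 + 6 = 50 blocks and still no shape has 9.
One more block lands in a shape already at 8, so 51 draws are enough and 50 are not.

51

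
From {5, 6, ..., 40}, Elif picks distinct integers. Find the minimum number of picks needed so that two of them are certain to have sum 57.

Two chosen integers sum to 57 exactly when both halves of some pair {x, 57−x} with 17 ≤ x ≤ 57−x ≤ 40 are chosen — 12 such pairs.
The remaining 12 elements (those with no distinct partner in range) can never complete a 57-sum, so the worst case takes all of them and one from each pair: 12 + 12 = 24.
The 25th integer has to be the second member of some pair, so 24 + 1 = 25.

25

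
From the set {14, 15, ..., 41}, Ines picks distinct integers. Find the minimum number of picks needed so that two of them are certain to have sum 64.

20

Two chosen integers sum to 64 exactly when both halves of some pair {x, 64−x} with 23 ≤ x ≤ 64−x ≤ 41 are chosen — 9 such pairs.
The remaining 10 elements (those with no distinct partner in range) can never complete a 64-sum, so the worst case takes all of them and one from each pair: 10 + 9 = 19.
By the pigeonhole principle, the 20th integer has to be the second member of some pair, so 19 + 1 = 20.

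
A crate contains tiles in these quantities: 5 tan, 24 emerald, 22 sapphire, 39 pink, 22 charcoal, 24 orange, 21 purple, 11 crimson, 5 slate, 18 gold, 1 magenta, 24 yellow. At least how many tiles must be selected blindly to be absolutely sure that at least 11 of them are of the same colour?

By the pigeonhole principle, the 12 colours are the holes; the tiles drawn are the pigeons.
To avoid 11 of any one colour, the worst case takes at most 10 of each colour, or every tile of a colour that has fewer than 10.
That gives 5 + 10 + 10 + 10 + 10 + 10 + 10 + 10 + 5 + 10 + 1 + 10 = 101 tiles with no colour reaching 11.
The next tile forces some colour to 11, so 101 + 1 = 102.

102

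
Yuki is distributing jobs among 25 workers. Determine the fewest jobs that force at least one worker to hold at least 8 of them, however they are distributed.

With 175 jobs one could put exactly 7 in each of the 25 workers, and no worker would reach 8.
Pigeonhole: one more job must land in a worker that already has 7, giving it 8.
So 25 × 7 + 1 = 176 jobs are required.

176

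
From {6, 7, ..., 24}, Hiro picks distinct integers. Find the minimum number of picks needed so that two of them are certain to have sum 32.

Group the elements by complementary pair {x, 32−x}: {8,24}, {9,23}, {10,22}, …, giving 8 two-element pairs; the single value 16 (it cannot pair with itself since the integers are distinct); and 2 integers whose partner 32−x falls outside [6,24].
Treating each of those 11 groups as a pigeonhole, one can pick one integer per group — 11 integers — with no two summing to 32.
The 12th integer lands in an occupied pair, forcing a sum of 32.

12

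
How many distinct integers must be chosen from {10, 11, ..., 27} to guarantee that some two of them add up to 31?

13

A set avoiding the sum 31 can contain at most one of each pair {x, 31−x}, plus the 6 elements whose complement lies outside the range.
The integers 16, …, 27 (12 of them) are such a set: any two sum to at least 16+17 = 33 > 31.
Any 13th integer completes one of the 6 pairs, so 13 choices force a sum of 31.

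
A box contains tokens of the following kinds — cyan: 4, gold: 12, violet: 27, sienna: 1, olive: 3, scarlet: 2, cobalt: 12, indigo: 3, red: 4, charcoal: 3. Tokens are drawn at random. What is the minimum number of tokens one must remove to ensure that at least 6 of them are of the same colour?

An adversary could hand out at most 5 tokens per colour (7 colours run out sooner): 4 + 5 + 5 + 1 + 3 + 2 + 5 + 3 + 4 + 3 = 35 tokens and still no colour has 6.
By pigeonhole, one more token lands in a colour already at 5, so 36 draws are enough and 35 are not.

36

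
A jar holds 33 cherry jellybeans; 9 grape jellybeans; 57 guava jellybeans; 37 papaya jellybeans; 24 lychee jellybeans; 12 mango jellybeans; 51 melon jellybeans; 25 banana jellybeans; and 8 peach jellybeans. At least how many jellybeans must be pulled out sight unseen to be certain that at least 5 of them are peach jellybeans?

In the worst case for collecting peach jellybeans, every non-peach jellybean comes out first.
There are 33 + 9 + 57 + 37 + 24 + 12 + 51 + 25 = 248 non-peach jellybeans altogether.
After those, each further jellybean must be peach, so 248 + 5 = 253 draws guarantee 5 peach jellybeans.

253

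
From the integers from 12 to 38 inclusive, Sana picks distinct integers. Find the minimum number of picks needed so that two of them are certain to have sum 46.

Group the elements by complementary pair {x, 46−x}: {12,34}, {13,33}, {14,32}, …, giving 11 two-element pairs; the single value 23 (it cannot pair with itself since the integers are distinct); and 4 integers whose partner 46−x falls outside [12,38].
By the pigeonhole principle, treating each of those 16 groups as a pigeonhole, one can pick one integer per group — 16 integers — with no two summing to 46.
The 17th integer lands in an occupied pair, forcing a sum of 46.

17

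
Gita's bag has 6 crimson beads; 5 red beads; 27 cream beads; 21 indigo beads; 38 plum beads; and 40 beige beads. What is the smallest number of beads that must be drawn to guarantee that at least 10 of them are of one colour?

Pigeonhole: the 6 colours are the holes; the beads drawn are the pigeons.
To avoid 10 of any one colour, the worst case takes at most 9 of each colour, or every bead of a colour that has fewer than 9.
That gives 6 + 5 + 9 + 9 + 9 + 9 = 47 beads with no colour reaching 10.
The next bead forces some colour to 10, so 47 + 1 = 48.

48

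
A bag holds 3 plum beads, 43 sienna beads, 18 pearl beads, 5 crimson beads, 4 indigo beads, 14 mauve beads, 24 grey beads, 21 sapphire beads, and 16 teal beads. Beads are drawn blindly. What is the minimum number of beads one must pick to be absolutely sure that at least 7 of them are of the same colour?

49

By pigeonhole, put each drawn bead into a box by colour. The largest draw with every box below 7 takes min(count, 6) from each colour; colours with fewer than 6 contribute all they have.
Σ min(cᵢ, 6) = 3 + 6 + 6 + 5 + 4 + 6 + 6 + 6 + 6 = 48.
Draw number 48 + 1 = 49 must push one box to 7.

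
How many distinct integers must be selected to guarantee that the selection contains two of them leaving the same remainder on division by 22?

23

The 22 residue classes mod 22 are the pigeonholes.
With 22 integers one could put 1 in each residue class and have no class reach 2.
The 23rd integer pushes some class to 2, so 22·1 + 1 = 23.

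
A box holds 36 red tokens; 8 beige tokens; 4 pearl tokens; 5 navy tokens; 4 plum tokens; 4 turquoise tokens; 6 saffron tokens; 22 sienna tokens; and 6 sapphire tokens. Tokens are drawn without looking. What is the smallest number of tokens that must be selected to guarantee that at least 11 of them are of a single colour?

An adversary could hand out at most 10 tokens per colour (7 colours run out sooner): 10 + 8 + 4 + 5 + 4 + 4 + 6 + 10 + 6 = 57 tokens and still no colour has 11.
Pigeonhole: one more token lands in a colour already at 10, so 58 draws are enough and 57 are not.

58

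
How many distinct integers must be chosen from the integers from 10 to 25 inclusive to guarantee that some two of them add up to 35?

9

A set avoiding the sum 35 can contain at most one of each pair {x, 35−x}.
The integers 18, …, 25 (8 of them) are such a set: any two sum to at least 18+19 = 37 > 35.
Any 9th integer completes one of the 8 pairs, so 9 choices force a sum of 35.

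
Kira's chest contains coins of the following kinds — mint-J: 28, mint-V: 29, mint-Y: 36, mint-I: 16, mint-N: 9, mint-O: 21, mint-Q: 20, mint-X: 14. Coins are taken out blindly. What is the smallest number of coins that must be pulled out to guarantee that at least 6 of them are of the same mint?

41

By pigeonhole, the 8 mints are the holes; the coins drawn are the pigeons.
To avoid 6 of any one mint, the worst case takes at most 5 of each mint.
That gives 5 + 5 + 5 + 5 + 5 + 5 + 5 + 5 = 40 coins with no mint reaching 6.
The next coin forces some mint to 6, so 40 + 1 = 41.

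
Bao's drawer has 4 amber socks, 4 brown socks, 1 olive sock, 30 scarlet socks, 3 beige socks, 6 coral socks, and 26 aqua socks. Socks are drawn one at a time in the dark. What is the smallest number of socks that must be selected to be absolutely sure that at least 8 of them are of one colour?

An adversary could hand out at most 7 socks per colour (5 colours run out sooner): 4 + 4 + 1 + 7 + 3 + 6 + 7 = 32 socks and still no colour has 8.
By pigeonhole, one more sock lands in a colour already at 7, so 33 draws are enough and 32 are not.

33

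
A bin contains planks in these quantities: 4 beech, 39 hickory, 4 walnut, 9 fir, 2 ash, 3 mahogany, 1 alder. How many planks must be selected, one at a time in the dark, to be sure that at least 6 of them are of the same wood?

25

An adversary could hand out at most 5 planks per wood (5 woods run out sooner): 4 + 5 + 4 + 5 + 2 + 3 + 1 = 24 planks and still no wood has 6.
One more plank lands in a wood already at 5, so 25 draws are enough and 24 are not.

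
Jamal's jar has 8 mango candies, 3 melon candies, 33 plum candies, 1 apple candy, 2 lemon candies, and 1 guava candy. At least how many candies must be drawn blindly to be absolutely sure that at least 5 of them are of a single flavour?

16

By pigeonhole, the 6 flavours are the holes; the candies drawn are the pigeons.
To avoid 5 of any one flavour, the worst case takes at most 4 of each flavour, or every candy of a flavour that has fewer than 4.
That gives 4 + 3 + 4 + 1 + 2 + 1 = 15 candies with no flavour reaching 5.
The next candy forces some flavour to 5, so 15 + 1 = 16.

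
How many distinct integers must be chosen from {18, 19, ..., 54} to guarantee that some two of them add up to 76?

22

Two chosen integers sum to 76 exactly when both halves of some pair {x, 76−x} with 22 ≤ x ≤ 76−x ≤ 54 are chosen — 16 such pairs.
The remaining 5 elements (those with no distinct partner in range) can never complete a 76-sum, so the worst case takes all of them and one from each pair: 5 + 16 = 21.
Pigeonhole: the 22nd integer has to be the second member of some pair, so 21 + 1 = 22.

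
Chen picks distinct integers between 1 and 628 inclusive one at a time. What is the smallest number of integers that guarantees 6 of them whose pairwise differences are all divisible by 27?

Integers whose pairwise differences are multiples of 27 are exactly those sharing a remainder mod 27. The 27 residue classes mod 27 are the pigeonholes.
With 135 integers one could put 5 in each residue class and have no class reach 6.
The 136th integer pushes some class to 6, so 27·5 + 1 = 136.

136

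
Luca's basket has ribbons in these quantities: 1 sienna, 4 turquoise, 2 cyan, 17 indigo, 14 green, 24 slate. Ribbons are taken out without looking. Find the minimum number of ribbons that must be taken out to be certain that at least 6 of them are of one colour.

An adversary could hand out at most 5 ribbons per colour (sienna, turquoise, cyan run out sooner): 1 + 4 + 2 + 5 + 5 + 5 = 22 ribbons and still no colour has 6.
One more ribbon lands in a colour already at 5, so 23 draws are enough and 22 are not.

23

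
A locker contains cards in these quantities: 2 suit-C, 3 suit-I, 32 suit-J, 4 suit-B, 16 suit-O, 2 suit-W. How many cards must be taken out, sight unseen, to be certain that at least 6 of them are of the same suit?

22

An adversary could hand out at most 5 cards per suit (4 suits run out sooner): 2 + 3 + 5 + 4 + 5 + 2 = 21 cards and still no suit has 6.
Pigeonhole: one more card lands in a suit already at 5, so 22 draws are enough and 21 are not.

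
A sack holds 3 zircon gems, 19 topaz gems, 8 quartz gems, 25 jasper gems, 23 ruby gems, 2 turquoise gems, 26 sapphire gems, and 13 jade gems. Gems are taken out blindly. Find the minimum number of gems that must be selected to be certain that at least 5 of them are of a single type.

The 8 types are the holes; the gems drawn are the pigeons.
To avoid 5 of any one type, the worst case takes at most 4 of each type, or every gem of a type that has fewer than 4.
That gives 3 + 4 + 4 + 4 + 4 + 2 + 4 + 4 = 29 gems with no type reaching 5.
The next gem forces some type to 5, so 29 + 1 = 30.

30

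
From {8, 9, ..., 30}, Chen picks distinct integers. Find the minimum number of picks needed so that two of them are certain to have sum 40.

14

A set avoiding the sum 40 can contain at most one of each pair {x, 40−x}, plus the 3 elements whose complement lies outside the range or equal to its own complement.
The integers 8, …, 20 (13 of them) are such a set: any two sum to at least 8+9 = 17 and at most 19+20 = 39 < 40.
Pigeonhole: any 14th integer completes one of the 10 pairs, so 14 choices force a sum of 40.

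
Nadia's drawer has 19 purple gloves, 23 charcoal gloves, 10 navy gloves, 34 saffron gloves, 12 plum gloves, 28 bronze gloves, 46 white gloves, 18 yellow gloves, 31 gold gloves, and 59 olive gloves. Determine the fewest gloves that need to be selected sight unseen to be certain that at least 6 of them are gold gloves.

255

In the worst case for collecting gold gloves, every non-gold glove comes out first.
There are 19 + 23 + 10 + 34 + 12 + 28 + 46 + 18 + 59 = 249 non-gold gloves altogether.
After those, each further glove must be gold, so 249 + 6 = 255 draws guarantee 6 gold gloves.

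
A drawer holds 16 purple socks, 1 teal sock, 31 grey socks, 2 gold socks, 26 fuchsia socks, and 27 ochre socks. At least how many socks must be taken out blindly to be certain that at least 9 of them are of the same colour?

Pigeonhole: put each drawn sock into a box by colour. The largest draw with every box below 9 takes min(count, 8) from each colour; colours with fewer than 8 contribute all they have.
Σ min(cᵢ, 8) = 8 + 1 + 8 + 2 + 8 + 8 = 35.
Draw number 35 + 1 = 36 must push one box to 9.

36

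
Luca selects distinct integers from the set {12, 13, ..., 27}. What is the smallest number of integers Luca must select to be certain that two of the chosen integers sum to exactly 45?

12

Two chosen integers sum to 45 exactly when both halves of some pair {x, 45−x} with 18 ≤ x ≤ 45−x ≤ 27 are chosen — 5 such pairs.
The remaining 6 elements (those with no distinct partner in range) can never complete a 45-sum, so the worst case takes all of them and one from each pair: 6 + 5 = 11.
By pigeonhole, the 12th integer has to be the second member of some pair, so 11 + 1 = 12.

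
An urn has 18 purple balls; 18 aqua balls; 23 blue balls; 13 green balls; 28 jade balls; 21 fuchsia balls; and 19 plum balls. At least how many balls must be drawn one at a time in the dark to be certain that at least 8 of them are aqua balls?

130

In the worst case for collecting aqua balls, every non-aqua ball comes out first.
There are 18 + 23 + 13 + 28 + 21 + 19 = 122 non-aqua balls altogether.
After those, each further ball must be aqua, so 122 + 8 = 130 draws guarantee 8 aqua balls.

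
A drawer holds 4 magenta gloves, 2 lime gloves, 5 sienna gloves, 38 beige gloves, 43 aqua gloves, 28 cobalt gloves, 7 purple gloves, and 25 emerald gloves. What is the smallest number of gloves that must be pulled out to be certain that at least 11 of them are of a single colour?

59

Put each drawn glove into a box by colour. The largest draw with every box below 11 takes min(count, 10) from each colour; colours with fewer than 10 contribute all they have.
Σ min(cᵢ, 10) = 4 + 2 + 5 + 10 + 10 + 10 + 7 + 10 = 58.
Draw number 58 + 1 = 59 must push one box to 11.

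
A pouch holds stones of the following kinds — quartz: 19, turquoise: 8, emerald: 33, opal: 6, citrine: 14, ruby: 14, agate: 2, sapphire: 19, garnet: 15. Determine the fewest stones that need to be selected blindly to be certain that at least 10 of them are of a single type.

71

Put each drawn stone into a box by type. The largest draw with every box below 10 takes min(count, 9) from each type; types with fewer than 9 contribute all they have.
Σ min(cᵢ, 9) = 9 + 8 + 9 + 6 + 9 + 9 + 2 + 9 + 9 = 70.
Draw number 70 + 1 = 71 must push one box to 10.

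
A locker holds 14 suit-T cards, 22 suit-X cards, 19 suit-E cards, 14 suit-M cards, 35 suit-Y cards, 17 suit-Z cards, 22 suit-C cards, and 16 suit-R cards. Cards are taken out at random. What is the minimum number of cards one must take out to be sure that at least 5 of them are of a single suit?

Pigeonhole: put each drawn card into a box by suit. The largest draw with every box below 5 takes min(count, 4) from each suit.
Σ min(cᵢ, 4) = 4 + 4 + 4 + 4 + 4 + 4 + 4 + 4 = 32.
Draw number 32 + 1 = 33 must push one box to 5.

33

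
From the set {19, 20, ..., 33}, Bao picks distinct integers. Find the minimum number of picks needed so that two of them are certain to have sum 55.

10

A set avoiding the sum 55 can contain at most one of each pair {x, 55−x}, plus the 3 elements whose complement lies outside the range.
The integers 19, …, 27 (9 of them) are such a set: any two sum to at least 19+20 = 39 and at most 26+27 = 53 < 55.
Any 10th integer completes one of the 6 pairs, so 10 choices force a sum of 55.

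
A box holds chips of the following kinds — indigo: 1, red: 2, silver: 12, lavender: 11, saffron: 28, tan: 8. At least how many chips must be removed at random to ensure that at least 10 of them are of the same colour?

By pigeonhole, the 6 colours are the holes; the chips drawn are the pigeons.
To avoid 10 of any one colour, the worst case takes at most 9 of each colour, or every chip of a colour that has fewer than 9.
That gives 1 + 2 + 9 + 9 + 9 + 8 = 38 chips with no colour reaching 10.
The next chip forces some colour to 10, so 38 + 1 = 39.

39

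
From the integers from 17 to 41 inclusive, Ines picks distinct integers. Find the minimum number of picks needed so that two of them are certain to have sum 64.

Two chosen integers sum to 64 exactly when both halves of some pair {x, 64−x} with 23 ≤ x ≤ 64−x ≤ 41 are chosen — 9 such pairs.
The remaining 7 elements (those with no distinct partner in range) can never complete a 64-sum, so the worst case takes all of them and one from each pair: 7 + 9 = 16.
By pigeonhole, the 17th integer has to be the second member of some pair, so 16 + 1 = 17.

17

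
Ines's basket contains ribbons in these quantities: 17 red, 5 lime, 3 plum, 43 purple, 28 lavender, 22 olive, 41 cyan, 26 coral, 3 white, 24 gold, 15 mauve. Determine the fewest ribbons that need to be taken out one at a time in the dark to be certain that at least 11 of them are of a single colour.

Pigeonhole: put each drawn ribbon into a box by colour. The largest draw with every box below 11 takes min(count, 10) from each colour; colours with fewer than 10 contribute all they have.
Σ min(cᵢ, 10) = 10 + 5 + 3 + 10 + 10 + 10 + 10 + 10 + 3 + 10 + 10 = 91.
Draw number 91 + 1 = 92 must push one box to 11.

92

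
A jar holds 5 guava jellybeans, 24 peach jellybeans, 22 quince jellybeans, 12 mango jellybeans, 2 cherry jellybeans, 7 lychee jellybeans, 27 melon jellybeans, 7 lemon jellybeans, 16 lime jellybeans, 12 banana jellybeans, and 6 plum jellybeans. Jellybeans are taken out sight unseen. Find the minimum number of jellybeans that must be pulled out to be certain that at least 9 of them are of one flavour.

An adversary could hand out at most 8 jellybeans per flavour (5 flavours run out sooner): 5 + 8 + 8 + 8 + 2 + 7 + 8 + 7 + 8 + 8 + 6 = 75 jellybeans and still no flavour has 9.
One more jellybean lands in a flavour already at 8, so 76 draws are enough and 75 are not.

76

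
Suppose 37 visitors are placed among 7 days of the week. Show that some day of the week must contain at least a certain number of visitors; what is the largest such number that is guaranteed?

6

The 7 days of the week are the holes and the 37 visitors are the pigeons.
If every day of the week held at most 5 visitors, the total would be at most 7 × 5 = 35, which is less than 37.
So some day of the week holds at least ⌈37/7⌉ = 6 visitors.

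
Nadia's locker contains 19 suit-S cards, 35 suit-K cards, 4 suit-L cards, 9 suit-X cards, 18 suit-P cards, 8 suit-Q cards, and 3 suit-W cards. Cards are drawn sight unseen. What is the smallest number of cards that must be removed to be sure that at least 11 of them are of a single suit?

Put each drawn card into a box by suit. The largest draw with every box below 11 takes min(count, 10) from each suit; suits with fewer than 10 contribute all they have.
Σ min(cᵢ, 10) = 10 + 10 + 4 + 9 + 10 + 8 + 3 = 54.
Draw number 54 + 1 = 55 must push one box to 11.

55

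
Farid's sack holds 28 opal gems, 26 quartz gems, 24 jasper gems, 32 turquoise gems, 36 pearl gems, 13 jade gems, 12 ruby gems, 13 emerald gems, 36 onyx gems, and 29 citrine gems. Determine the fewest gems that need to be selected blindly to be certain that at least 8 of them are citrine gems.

228

In the worst case for collecting citrine gems, every non-citrine gem comes out first.
There are 28 + 26 + 24 + 32 + 36 + 13 + 12 + 13 + 36 = 220 non-citrine gems altogether.
After those, each further gem must be citrine, so 220 + 8 = 228 draws guarantee 8 citrine gems.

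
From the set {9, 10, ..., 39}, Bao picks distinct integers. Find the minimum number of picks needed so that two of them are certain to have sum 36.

23

Group the elements by complementary pair {x, 36−x}: {9,27}, {10,26}, {11,25}, …, giving 9 two-element pairs, the single value 18 (it cannot pair with itself since the integers are distinct), and 12 integers whose partner 36−x falls outside [9,39].
By pigeonhole, treating each of those 22 groups as a pigeonhole, one can pick one integer per group — 22 integers — with no two summing to 36.
The 23rd integer lands in an occupied pair, forcing a sum of 36.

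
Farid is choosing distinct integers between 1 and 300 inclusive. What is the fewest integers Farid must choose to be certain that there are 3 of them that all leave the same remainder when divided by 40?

The 40 residue classes mod 40 are the pigeonholes.
With 80 integers one could put 2 in each residue class and have no class reach 3.
The 81st integer pushes some class to 3, so 40·2 + 1 = 81.

81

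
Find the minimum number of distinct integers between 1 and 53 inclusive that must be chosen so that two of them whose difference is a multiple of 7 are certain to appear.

8

Integers whose pairwise differences are multiples of 7 are exactly those sharing a remainder mod 7. By the pigeonhole principle, the 7 residue classes mod 7 are the pigeonholes.
With 7 integers one could put 1 in each residue class and have no class reach 2.
The 8th integer pushes some class to 2, so 7·1 + 1 = 8.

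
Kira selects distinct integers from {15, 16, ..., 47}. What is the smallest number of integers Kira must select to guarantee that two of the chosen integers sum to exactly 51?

Group the elements by complementary pair {x, 51−x}: {15,36}, {16,35}, {17,34}, …, giving 11 two-element pairs and 11 integers whose partner 51−x falls outside [15,47].
Treating each of those 22 groups as a pigeonhole, one can pick one integer per group — 22 integers — with no two summing to 51.
The 23rd integer lands in an occupied pair, forcing a sum of 51.

23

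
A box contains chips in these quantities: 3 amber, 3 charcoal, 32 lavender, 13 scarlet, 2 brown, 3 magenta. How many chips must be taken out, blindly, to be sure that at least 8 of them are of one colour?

26

An adversary could hand out at most 7 chips per colour (4 colours run out sooner): 3 + 3 + 7 + 7 + 2 + 3 = 25 chips and still no colour has 8.
Pigeonhole: one more chip lands in a colour already at 7, so 26 draws are enough and 25 are not.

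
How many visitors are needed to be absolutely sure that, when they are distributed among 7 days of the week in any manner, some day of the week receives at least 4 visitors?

22

With 21 visitors one could put exactly 3 in each of the 7 days of the week, and no day of the week would reach 4.
Pigeonhole: one more visitor must land in a day of the week that already has 3, giving it 4.
So 7 × 3 + 1 = 22 visitors are required.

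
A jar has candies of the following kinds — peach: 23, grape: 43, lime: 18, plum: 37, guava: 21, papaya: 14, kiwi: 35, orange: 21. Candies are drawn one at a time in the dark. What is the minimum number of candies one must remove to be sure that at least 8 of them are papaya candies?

In the worst case for collecting papaya candies, every non-papaya candy comes out first.
There are 23 + 43 + 18 + 37 + 21 + 35 + 21 = 198 non-papaya candies altogether.
After those, each further candy must be papaya, so 198 + 8 = 206 draws guarantee 8 papaya candies.

206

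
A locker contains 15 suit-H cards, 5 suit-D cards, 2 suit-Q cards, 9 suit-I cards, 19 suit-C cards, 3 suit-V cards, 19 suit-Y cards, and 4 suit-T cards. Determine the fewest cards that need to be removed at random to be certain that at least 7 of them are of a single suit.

The 8 suits are the holes; the cards drawn are the pigeons.
To avoid 7 of any one suit, the worst case takes at most 6 of each suit, or every card of a suit that has fewer than 6.
That gives 6 + 5 + 2 + 6 + 6 + 3 + 6 + 4 = 38 cards with no suit reaching 7.
The next card forces some suit to 7, so 38 + 1 = 39.

39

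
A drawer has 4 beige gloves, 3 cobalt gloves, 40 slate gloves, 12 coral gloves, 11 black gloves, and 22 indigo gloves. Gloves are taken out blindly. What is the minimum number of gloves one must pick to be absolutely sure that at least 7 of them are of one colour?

An adversary could hand out at most 6 gloves per colour (beige, cobalt run out sooner): 4 + 3 + 6 + 6 + 6 + 6 = 31 gloves and still no colour has 7.
One more glove lands in a colour already at 6, so 32 draws are enough and 31 are not.

32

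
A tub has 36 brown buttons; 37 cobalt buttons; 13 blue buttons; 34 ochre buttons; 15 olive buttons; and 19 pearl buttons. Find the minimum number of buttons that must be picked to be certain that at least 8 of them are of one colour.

By the pigeonhole principle, the 6 colours are the holes; the buttons drawn are the pigeons.
To avoid 8 of any one colour, the worst case takes at most 7 of each colour.
That gives 7 + 7 + 7 + 7 + 7 + 7 = 42 buttons with no colour reaching 8.
The next button forces some colour to 8, so 42 + 1 = 43.

43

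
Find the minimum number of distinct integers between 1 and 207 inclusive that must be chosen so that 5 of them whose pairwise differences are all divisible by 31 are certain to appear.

125

Integers whose pairwise differences are multiples of 31 are exactly those sharing a remainder mod 31. The 31 residue classes mod 31 are the pigeonholes.
With 124 integers one could put 4 in each residue class and have no class reach 5.
The 125th integer pushes some class to 5, so 31·4 + 1 = 125.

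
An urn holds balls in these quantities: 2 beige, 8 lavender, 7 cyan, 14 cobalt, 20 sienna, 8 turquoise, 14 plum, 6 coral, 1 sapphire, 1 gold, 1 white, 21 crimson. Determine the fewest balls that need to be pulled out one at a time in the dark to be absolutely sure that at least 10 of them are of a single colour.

71

Pigeonhole: the 12 colours are the holes; the balls drawn are the pigeons.
To avoid 10 of any one colour, the worst case takes at most 9 of each colour, or every ball of a colour that has fewer than 9.
That gives 2 + 8 + 7 + 9 + 9 + 8 + 9 + 6 + 1 + 1 + 1 + 9 = 70 balls with no colour reaching 10.
The next ball forces some colour to 10, so 70 + 1 = 71.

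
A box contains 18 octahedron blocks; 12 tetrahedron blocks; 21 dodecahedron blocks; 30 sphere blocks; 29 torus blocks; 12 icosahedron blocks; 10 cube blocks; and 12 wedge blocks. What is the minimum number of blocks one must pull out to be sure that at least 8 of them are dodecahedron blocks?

131

In the worst case for collecting dodecahedron blocks, every non-dodecahedron block comes out first.
There are 18 + 12 + 30 + 29 + 12 + 10 + 12 = 123 non-dodecahedron blocks altogether.
After those, each further block must be dodecahedron, so 123 + 8 = 131 draws guarantee 8 dodecahedron blocks.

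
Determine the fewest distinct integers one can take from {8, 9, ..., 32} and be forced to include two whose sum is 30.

A set avoiding the sum 30 can contain at most one of each pair {x, 30−x}, plus the 11 elements whose complement lies outside the range or equal to its own complement.
The integers 15, …, 32 (18 of them) are such a set: any two sum to at least 15+16 = 31 > 30.
Any 19th integer completes one of the 7 pairs, so 19 choices force a sum of 30.

19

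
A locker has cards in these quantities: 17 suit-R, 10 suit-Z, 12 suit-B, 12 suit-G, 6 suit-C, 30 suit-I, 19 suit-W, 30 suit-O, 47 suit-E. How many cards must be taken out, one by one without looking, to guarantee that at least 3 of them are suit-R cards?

169

In the worst case for collecting suit-R cards, every non-suit-R card comes out first.
There are 10 + 12 + 12 + 6 + 30 + 19 + 30 + 47 = 166 non-suit-R cards altogether.
After those, each further card must be suit-R, so 166 + 3 = 169 draws guarantee 3 suit-R cards.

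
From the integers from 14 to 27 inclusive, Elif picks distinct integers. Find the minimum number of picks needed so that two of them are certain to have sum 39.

9

Two chosen integers sum to 39 exactly when both halves of some pair {x, 39−x} with 14 ≤ x ≤ 39−x ≤ 25 are chosen — 6 such pairs.
The remaining 2 elements (those with no distinct partner in range) can never complete a 39-sum, so the worst case takes all of them and one from each pair: 2 + 6 = 8.
The 9th integer has to be the second member of some pair, so 8 + 1 = 9.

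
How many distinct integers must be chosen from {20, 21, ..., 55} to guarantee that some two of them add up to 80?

A set avoiding the sum 80 can contain at most one of each pair {x, 80−x}, plus the 6 elements whose complement lies outside the range or equal to its own complement.
The integers 20, …, 40 (21 of them) are such a set: any two sum to at least 20+21 = 41 and at most 39+40 = 79 < 80.
By pigeonhole, any 22nd integer completes one of the 15 pairs, so 22 choices force a sum of 80.

22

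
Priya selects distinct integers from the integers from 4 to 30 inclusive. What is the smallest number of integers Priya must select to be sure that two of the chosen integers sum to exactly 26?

19

Two chosen integers sum to 26 exactly when both halves of some pair {x, 26−x} with 4 ≤ x ≤ 26−x ≤ 22 are chosen — 9 such pairs.
The remaining 9 elements (those with no distinct partner in range) can never complete a 26-sum, so the worst case takes all of them and one from each pair: 9 + 9 = 18.
The 19th integer has to be the second member of some pair, so 18 + 1 = 19.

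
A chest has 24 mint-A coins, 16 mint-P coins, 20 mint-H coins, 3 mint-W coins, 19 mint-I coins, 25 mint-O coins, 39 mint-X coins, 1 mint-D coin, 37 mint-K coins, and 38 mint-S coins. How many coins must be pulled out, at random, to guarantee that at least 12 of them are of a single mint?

93

Put each drawn coin into a box by mint. The largest draw with every box below 12 takes min(count, 11) from each mint; mints with fewer than 11 contribute all they have.
Σ min(cᵢ, 11) = 11 + 11 + 11 + 3 + 11 + 11 + 11 + 1 + 11 + 11 = 92.
Draw number 92 + 1 = 93 must push one box to 12.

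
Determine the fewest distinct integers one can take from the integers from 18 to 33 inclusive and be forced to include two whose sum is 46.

Group the elements by complementary pair {x, 46−x}: {18,28}, {19,27}, {20,26}, …, giving 5 two-element pairs, the single value 23 (it cannot pair with itself since the integers are distinct), and 5 integers whose partner 46−x falls outside [18,33].
By the pigeonhole principle, treating each of those 11 groups as a pigeonhole, one can pick one integer per group — 11 integers — with no two summing to 46.
The 12th integer lands in an occupied pair, forcing a sum of 46.

12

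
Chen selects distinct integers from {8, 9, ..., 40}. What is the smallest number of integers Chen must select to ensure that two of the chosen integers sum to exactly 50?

Two chosen integers sum to 50 exactly when both halves of some pair {x, 50−x} with 10 ≤ x ≤ 50−x ≤ 40 are chosen — 15 such pairs.
The remaining 3 elements (those with no distinct partner in range) can never complete a 50-sum, so the worst case takes all of them and one from each pair: 3 + 15 = 18.
By pigeonhole, the 19th integer has to be the second member of some pair, so 18 + 1 = 19.

19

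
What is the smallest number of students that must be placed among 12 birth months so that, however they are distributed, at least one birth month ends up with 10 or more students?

109

With 108 students one could put exactly 9 in each of the 12 birth months, and no birth month would reach 10.
One more student must land in a birth month that already has 9, giving it 10.
So 12 × 9 + 1 = 109 students are required.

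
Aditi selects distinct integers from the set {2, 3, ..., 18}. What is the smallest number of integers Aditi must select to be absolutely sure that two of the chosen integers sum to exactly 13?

Two chosen integers sum to 13 exactly when both halves of some pair {x, 13−x} with 2 ≤ x ≤ 13−x ≤ 11 are chosen — 5 such pairs.
The remaining 7 elements (those with no distinct partner in range) can never complete a 13-sum, so the worst case takes all of them and one from each pair: 7 + 5 = 12.
By pigeonhole, the 13th integer has to be the second member of some pair, so 12 + 1 = 13.

13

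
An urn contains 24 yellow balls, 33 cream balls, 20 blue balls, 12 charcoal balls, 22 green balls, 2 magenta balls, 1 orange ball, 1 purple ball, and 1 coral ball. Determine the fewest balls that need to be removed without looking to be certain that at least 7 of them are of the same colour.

36

Pigeonhole: put each drawn ball into a box by colour. The largest draw with every box below 7 takes min(count, 6) from each colour; colours with fewer than 6 contribute all they have.
Σ min(cᵢ, 6) = 6 + 6 + 6 + 6 + 6 + 2 + 1 + 1 + 1 = 35.
Draw number 35 + 1 = 36 must push one box to 7.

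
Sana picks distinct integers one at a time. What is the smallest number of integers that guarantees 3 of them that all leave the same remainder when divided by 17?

Pigeonhole: the 17 residue classes mod 17 are the pigeonholes.
With 34 integers one could put 2 in each residue class and have no class reach 3.
The 35th integer pushes some class to 3, so 17·2 + 1 = 35.

35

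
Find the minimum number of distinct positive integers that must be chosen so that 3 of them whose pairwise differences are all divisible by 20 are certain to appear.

41

Integers whose pairwise differences are multiples of 20 are exactly those sharing a remainder mod 20. Pigeonhole: the 20 residue classes mod 20 are the pigeonholes.
With 40 integers one could put 2 in each residue class and have no class reach 3.
The 41st integer pushes some class to 3, so 20·2 + 1 = 41.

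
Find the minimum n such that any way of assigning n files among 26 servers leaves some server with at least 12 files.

287

With 286 files one could put exactly 11 in each of the 26 servers, and no server would reach 12.
By pigeonhole, one more file must land in a server that already has 11, giving it 12.
So 26 × 11 + 1 = 287 files are required.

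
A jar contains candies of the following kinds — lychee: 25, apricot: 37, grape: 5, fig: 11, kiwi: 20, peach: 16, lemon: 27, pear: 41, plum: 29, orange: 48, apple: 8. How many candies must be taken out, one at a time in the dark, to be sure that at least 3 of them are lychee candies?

In the worst case for collecting lychee candies, every non-lychee candy comes out first.
There are 37 + 5 + 11 + 20 + 16 + 27 + 41 + 29 + 48 + 8 = 242 non-lychee candies altogether.
After those, each further candy must be lychee, so 242 + 3 = 245 draws guarantee 3 lychee candies.

245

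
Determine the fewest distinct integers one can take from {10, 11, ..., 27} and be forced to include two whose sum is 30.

Two chosen integers sum to 30 exactly when both halves of some pair {x, 30−x} with 10 ≤ x ≤ 30−x ≤ 20 are chosen — 5 such pairs.
The remaining 8 elements (those with no distinct partner in range) can never complete a 30-sum, so the worst case takes all of them and one from each pair: 8 + 5 = 13.
By the pigeonhole principle, the 14th integer has to be the second member of some pair, so 13 + 1 = 14.

14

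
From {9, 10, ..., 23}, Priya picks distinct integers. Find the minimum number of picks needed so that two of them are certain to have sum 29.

10

A set avoiding the sum 29 can contain at most one of each pair {x, 29−x}, plus the 3 elements whose complement lies outside the range.
The integers 15, …, 23 (9 of them) are such a set: any two sum to at least 15+16 = 31 > 29.
Any 10th integer completes one of the 6 pairs, so 10 choices force a sum of 29.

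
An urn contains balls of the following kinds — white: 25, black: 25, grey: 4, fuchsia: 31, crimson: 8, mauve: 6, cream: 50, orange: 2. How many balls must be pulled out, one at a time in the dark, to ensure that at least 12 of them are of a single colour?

65

By pigeonhole, the 8 colours are the holes; the balls drawn are the pigeons.
To avoid 12 of any one colour, the worst case takes at most 11 of each colour, or every ball of a colour that has fewer than 11.
That gives 11 + 11 + 4 + 11 + 8 + 6 + 11 + 2 = 64 balls with no colour reaching 12.
The next ball forces some colour to 12, so 64 + 1 = 65.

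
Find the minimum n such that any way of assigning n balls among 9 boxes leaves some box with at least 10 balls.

With 81 balls one could put exactly 9 in each of the 9 boxes, and no box would reach 10.
One more ball must land in a box that already has 9, giving it 10.
So 9 × 9 + 1 = 82 balls are required.

82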